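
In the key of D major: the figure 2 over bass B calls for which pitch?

C#

Counting 1 letter step above B lands on C; in D major, that letter is C#.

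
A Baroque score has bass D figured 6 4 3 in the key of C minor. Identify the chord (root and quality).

G minor seventh

The figures 6 4 3 indicate a seventh chord in second inversion.
In second inversion the root lies a fourth above the bass: a fourth above D in C minor is G.
The chord tones are D, F, G, Bb, giving G minor seventh.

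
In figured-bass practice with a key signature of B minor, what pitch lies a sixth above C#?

Counting 5 letter steps above C# lands on A; in B minor, that letter is A.

A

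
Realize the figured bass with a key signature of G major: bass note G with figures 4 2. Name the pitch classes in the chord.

G, A, C, E

The written figures 4 2 are shorthand for 6/4/2: the 6 is implied.
A second above G in this key is A.
A fourth above G in this key is C.
A sixth above G in this key is E.
Together with the bass G, this spells A minor seventh in third inversion.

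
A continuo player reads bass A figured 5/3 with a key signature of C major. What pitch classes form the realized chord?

A third above A in this key is C.
A fifth above A in this key is E.
Together with the bass A, this spells A minor in root position.

A, C, E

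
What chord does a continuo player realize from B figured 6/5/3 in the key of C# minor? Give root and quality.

The figures 6/5/3 indicate a seventh chord in first inversion.
In first inversion the root lies a sixth above the bass: a sixth above B in C# minor is G#.
The chord tones are B, D#, F#, G#, giving G# minor seventh.

G# minor seventh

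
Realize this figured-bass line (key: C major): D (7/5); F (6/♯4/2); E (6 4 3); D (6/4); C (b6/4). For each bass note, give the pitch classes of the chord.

D, F, A, C | F, G, B#, D | E, G, A, C | D, G, B | C, F, Ab

D (7/5/3): D, F, A, C.
F (6/#4/2): F, G, B#, D.
E (6/4/3): E, G, A, C.
D (6/4): D, G, B.
C (b6/4): C, F, Ab.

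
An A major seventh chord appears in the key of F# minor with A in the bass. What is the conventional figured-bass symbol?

7

A is the root of A major seventh, so the chord is in root position.
A seventh chord in root position is figured 7/5/3, conventionally abbreviated 7.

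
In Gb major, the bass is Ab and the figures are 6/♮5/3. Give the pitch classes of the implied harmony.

Ab, Cb, E, F

A third above Ab in this key is Cb.
A fifth above Ab in this key is Eb, made natural (E) by the ♮ figure.
A sixth above Ab in this key is F.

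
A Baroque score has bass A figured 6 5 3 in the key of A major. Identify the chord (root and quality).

The figures 6 5 3 indicate a seventh chord in first inversion.
In first inversion the root lies a sixth above the bass: a sixth above A in A major is F#.
The chord tones are A, C#, E, F#, giving F# minor seventh.

F# minor seventh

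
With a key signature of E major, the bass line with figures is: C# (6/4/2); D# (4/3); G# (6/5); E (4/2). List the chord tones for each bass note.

C# (6/4/2): C#, D#, F#, A.
D# (6/4/3): D#, F#, G#, B.
G# (6/5/3): G#, B, D#, E.
E (6/4/2): E, F#, A, C#.

C#, D#, F#, A | D#, F#, G#, B | G#, B, D#, E | E, F#, A, C#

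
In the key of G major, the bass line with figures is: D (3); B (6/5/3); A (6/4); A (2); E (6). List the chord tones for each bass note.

D (5/3): D, F#, A.
B (6/5/3): B, D, F#, G.
A (6/4): A, D, F#.
A (6/4/2): A, B, D, F#.
E (6/3): E, G, C.

D, F#, A | B, D, F#, G | A, D, F# | A, B, D, F# | E, G, C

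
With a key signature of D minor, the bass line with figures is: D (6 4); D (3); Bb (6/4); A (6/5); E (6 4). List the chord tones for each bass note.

D, G, Bb | D, F, A | Bb, E, G | A, C, E, F | E, A, C

D (6/4): D, G, Bb.
D (5/3): D, F, A.
Bb (6/4): Bb, E, G.
A (6/5/3): A, C, E, F.
E (6/4): E, A, C.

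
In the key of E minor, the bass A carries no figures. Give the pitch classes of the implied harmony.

A, C, E

An unfigured bass implies 5/3.
A third above A in this key is C.
A fifth above A in this key is E.
Together with the bass A, this spells A minor in root position.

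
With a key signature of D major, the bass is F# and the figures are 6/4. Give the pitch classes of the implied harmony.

A fourth above F# in this key is B.
A sixth above F# in this key is D.
Together with the bass F#, this spells B minor in second inversion.

F#, B, D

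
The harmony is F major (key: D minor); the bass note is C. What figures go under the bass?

6/4

C is the fifth of F major, so the chord is in second inversion.
A triad in second inversion is figured 6/4, conventionally abbreviated 6/4.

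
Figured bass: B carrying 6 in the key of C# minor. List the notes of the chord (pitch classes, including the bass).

The written figures 6 are shorthand for 6/3: the 3 is implied.
A third above B in this key is D#.
A sixth above B in this key is G#.
Together with the bass B, this spells G# minor in first inversion.

B, D#, G#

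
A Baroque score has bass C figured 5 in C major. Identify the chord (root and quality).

C major

The figures 5 indicate a triad in root position.
In root position the bass is the root, so the root is C.
The chord tones are C, E, G, giving C major.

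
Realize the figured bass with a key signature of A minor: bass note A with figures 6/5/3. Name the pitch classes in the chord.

A third above A in this key is C.
A fifth above A in this key is E.
A sixth above A in this key is F.
Together with the bass A, this spells F major seventh in first inversion.

A, C, E, F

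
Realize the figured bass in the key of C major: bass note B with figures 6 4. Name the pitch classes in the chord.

A fourth above B in this key is E.
A sixth above B in this key is G.
Together with the bass B, this spells E minor in second inversion.

B, E, G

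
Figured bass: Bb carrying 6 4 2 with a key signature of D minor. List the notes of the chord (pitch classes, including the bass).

Bb, C, E, G

A second above Bb in this key is C.
A fourth above Bb in this key is E.
A sixth above Bb in this key is G.
Together with the bass Bb, this spells C dominant seventh in third inversion.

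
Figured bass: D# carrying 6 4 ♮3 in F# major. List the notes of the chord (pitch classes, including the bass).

A third above D# in this key is F#, made natural (F) by the ♮ figure.
A fourth above D# in this key is G#.
A sixth above D# in this key is B.

D#, F, G#, B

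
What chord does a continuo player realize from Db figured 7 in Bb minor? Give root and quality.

The figures 7 indicate a seventh chord in root position.
In root position the bass is the root, so the root is Db.
The chord tones are Db, F, Ab, C, giving Db major seventh.

Db major seventh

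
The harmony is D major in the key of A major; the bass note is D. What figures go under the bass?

no figures

D is the root of D major, so the chord is in root position.
A triad in root position is figured 5/3, conventionally abbreviated (no figures — root-position triad).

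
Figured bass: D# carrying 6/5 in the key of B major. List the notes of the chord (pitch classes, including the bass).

The written figures 6/5 are shorthand for 6/5/3: the 3 is implied.
A third above D# in this key is F#.
A fifth above D# in this key is A#.
A sixth above D# in this key is B.
Together with the bass D#, this spells B major seventh in first inversion.

D#, F#, A#, B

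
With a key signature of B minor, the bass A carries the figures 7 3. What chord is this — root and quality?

The figures 7 3 indicate a seventh chord in root position.
In root position the bass is the root, so the root is A.
The chord tones are A, C#, E, G, giving A dominant seventh.

A dominant seventh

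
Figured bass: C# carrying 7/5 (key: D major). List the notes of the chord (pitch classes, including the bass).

The written figures 7/5 are shorthand for 7/5/3: the 3 is implied.
A third above C# in this key is E.
A fifth above C# in this key is G.
A seventh above C# in this key is B.
Together with the bass C#, this spells C# half-diminished seventh in root position.

C#, E, G, B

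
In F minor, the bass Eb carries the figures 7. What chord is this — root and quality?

Eb dominant seventh

The figures 7 indicate a seventh chord in root position.
In root position the bass is the root, so the root is Eb.
The chord tones are Eb, G, Bb, Db, giving Eb dominant seventh.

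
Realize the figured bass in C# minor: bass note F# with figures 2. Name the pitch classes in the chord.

The written figures 2 are shorthand for 6/4/2: the 6/4 are implied.
A second above F# in this key is G#.
A fourth above F# in this key is B.
A sixth above F# in this key is D#.
Together with the bass F#, this spells G# minor seventh in third inversion.

F#, G#, B, D#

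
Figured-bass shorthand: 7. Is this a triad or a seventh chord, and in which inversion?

7 is shorthand for 7/5/3.
Intervals of 7/5/3 above the bass form a seventh chord; the bass is the root, so this is root position.

seventh chord, root position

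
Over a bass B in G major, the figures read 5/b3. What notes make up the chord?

A third above B in this key is D, lowered to Db by the flat.
A fifth above B in this key is F#.

B, Db, F#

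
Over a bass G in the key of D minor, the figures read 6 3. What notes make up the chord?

A third above G in this key is Bb.
A sixth above G in this key is E.
Together with the bass G, this spells E diminished in first inversion.

G, Bb, E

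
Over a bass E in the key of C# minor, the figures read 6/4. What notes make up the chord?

E, A, C#

A fourth above E in this key is A.
A sixth above E in this key is C#.
Together with the bass E, this spells A major in second inversion.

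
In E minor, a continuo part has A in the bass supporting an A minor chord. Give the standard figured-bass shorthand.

no figures

A is the root of A minor, so the chord is in root position.
A triad in root position is figured 5/3, conventionally abbreviated (no figures — root-position triad).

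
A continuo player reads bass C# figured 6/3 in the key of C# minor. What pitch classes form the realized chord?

A third above C# in this key is E.
A sixth above C# in this key is A.
Together with the bass C#, this spells A major in first inversion.

C#, E, A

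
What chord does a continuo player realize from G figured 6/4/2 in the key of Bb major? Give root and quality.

The figures 6/4/2 indicate a seventh chord in third inversion.
In third inversion the root lies a second above the bass: a second above G in Bb major is A.
The chord tones are G, A, C, Eb, giving A half-diminished seventh.

A half-diminished seventh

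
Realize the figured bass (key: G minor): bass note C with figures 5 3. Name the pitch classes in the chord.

C, Eb, G

A third above C in this key is Eb.
A fifth above C in this key is G.
Together with the bass C, this spells C minor in root position.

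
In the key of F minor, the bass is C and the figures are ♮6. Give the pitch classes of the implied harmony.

C, Eb, A

The written figures ♮6 are shorthand for 6/3: the 3 is implied.
A third above C in this key is Eb.
A sixth above C in this key is Ab, made natural (A) by the ♮ figure.
Together with the bass C, this spells A diminished in first inversion.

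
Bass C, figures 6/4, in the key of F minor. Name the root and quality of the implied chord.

F minor

The figures 6/4 indicate a triad in second inversion.
In second inversion the root lies a fourth above the bass: a fourth above C in F minor is F.
The chord tones are C, F, Ab, giving F minor.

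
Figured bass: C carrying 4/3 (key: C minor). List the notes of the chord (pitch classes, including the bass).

C, Eb, F, Ab

The written figures 4/3 are shorthand for 6/4/3: the 6 is implied.
A third above C in this key is Eb.
A fourth above C in this key is F.
A sixth above C in this key is Ab.
Together with the bass C, this spells F minor seventh in second inversion.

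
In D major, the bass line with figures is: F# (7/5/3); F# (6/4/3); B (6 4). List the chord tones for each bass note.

F# (7/5/3): F#, A, C#, E.
F# (6/4/3): F#, A, B, D.
B (6/4): B, E, G.

F#, A, C#, E | F#, A, B, D | B, E, G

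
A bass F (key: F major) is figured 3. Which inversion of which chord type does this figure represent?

triad, root position

3 is shorthand for 5/3.
Intervals of 5/3 above the bass form a triad; the bass is the root, so this is root position.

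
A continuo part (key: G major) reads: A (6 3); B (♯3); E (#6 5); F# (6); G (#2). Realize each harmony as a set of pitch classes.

A, C, F# | B, D#, F# | E, G, B, C# | F#, A, D | G, A#, C, E

A (6/3): A, C, F#.
B (5/#3): B, D#, F#.
E (#6/5/3): E, G, B, C#.
F# (6/3): F#, A, D.
G (6/4/#2): G, A#, C, E.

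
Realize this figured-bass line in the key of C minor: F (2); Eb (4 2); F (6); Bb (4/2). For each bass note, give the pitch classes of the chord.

F (6/4/2): F, G, Bb, D.
Eb (6/4/2): Eb, F, Ab, C.
F (6/3): F, Ab, D.
Bb (6/4/2): Bb, C, Eb, G.

F, G, Bb, D | Eb, F, Ab, C | F, Ab, D | Bb, C, Eb, G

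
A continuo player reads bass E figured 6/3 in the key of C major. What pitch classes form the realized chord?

E, G, C

A third above E in this key is G.
A sixth above E in this key is C.
Together with the bass E, this spells C major in first inversion.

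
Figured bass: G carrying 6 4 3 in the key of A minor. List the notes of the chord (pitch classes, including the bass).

A third above G in this key is B.
A fourth above G in this key is C.
A sixth above G in this key is E.
Together with the bass G, this spells C major seventh in second inversion.

G, B, C, E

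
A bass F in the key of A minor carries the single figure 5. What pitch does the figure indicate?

C

Counting 4 letter steps above F lands on C; in A minor, that letter is C.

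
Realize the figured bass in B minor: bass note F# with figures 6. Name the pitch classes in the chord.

The written figures 6 are shorthand for 6/3: the 3 is implied.
A third above F# in this key is A.
A sixth above F# in this key is D.
Together with the bass F#, this spells D major in first inversion.

F#, A, D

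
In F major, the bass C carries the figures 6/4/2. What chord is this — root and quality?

D minor seventh

The figures 6/4/2 indicate a seventh chord in third inversion.
In third inversion the root lies a second above the bass: a second above C in F major is D.
The chord tones are C, D, F, A, giving D minor seventh.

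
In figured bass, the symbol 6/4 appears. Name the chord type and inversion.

Intervals of 6/4 above the bass form a triad; the bass is the fifth, so this is second inversion.

triad, second inversion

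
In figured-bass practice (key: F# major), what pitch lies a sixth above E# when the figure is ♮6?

Counting 5 letter steps above E# lands on C; in F# major, that letter is C#.
The ♮6 figure makes it natural, giving C.

C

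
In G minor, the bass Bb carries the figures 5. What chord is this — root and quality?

The figures 5 indicate a triad in root position.
In root position the bass is the root, so the root is Bb.
The chord tones are Bb, D, F, giving Bb major.

Bb major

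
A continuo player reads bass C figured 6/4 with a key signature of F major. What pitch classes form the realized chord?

A fourth above C in this key is F.
A sixth above C in this key is A.
Together with the bass C, this spells F major in second inversion.

C, F, A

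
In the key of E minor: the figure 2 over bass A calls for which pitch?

B

Counting 1 letter step above A lands on B; in E minor, that letter is B.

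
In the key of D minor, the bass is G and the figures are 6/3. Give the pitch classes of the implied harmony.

A third above G in this key is Bb.
A sixth above G in this key is E.
Together with the bass G, this spells E diminished in first inversion.

G, Bb, E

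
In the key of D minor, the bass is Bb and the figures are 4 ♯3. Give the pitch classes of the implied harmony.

Bb, D#, E, G

The written figures 4 ♯3 are shorthand for 6/4/3: the 6 is implied.
A third above Bb in this key is D, raised to D# by the sharp.
A fourth above Bb in this key is E.
A sixth above Bb in this key is G.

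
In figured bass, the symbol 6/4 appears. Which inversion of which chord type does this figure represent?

Intervals of 6/4 above the bass form a triad; the bass is the fifth, so this is second inversion.

triad, second inversion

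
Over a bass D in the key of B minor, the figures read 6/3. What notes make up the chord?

A third above D in this key is F#.
A sixth above D in this key is B.
Together with the bass D, this spells B minor in first inversion.

D, F#, B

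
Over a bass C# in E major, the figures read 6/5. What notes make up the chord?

The written figures 6/5 are shorthand for 6/5/3: the 3 is implied.
A third above C# in this key is E.
A fifth above C# in this key is G#.
A sixth above C# in this key is A.
Together with the bass C#, this spells A major seventh in first inversion.

C#, E, G#, A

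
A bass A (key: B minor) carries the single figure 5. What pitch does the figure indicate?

Counting 4 letter steps above A lands on E; in B minor, that letter is E.

E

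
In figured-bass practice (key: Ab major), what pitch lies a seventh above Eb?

Db

Counting 6 letter steps above Eb lands on D; in Ab major, that letter is Db.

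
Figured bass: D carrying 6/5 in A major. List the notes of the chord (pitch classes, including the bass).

The written figures 6/5 are shorthand for 6/5/3: the 3 is implied.
A third above D in this key is F#.
A fifth above D in this key is A.
A sixth above D in this key is B.
Together with the bass D, this spells B minor seventh in first inversion.

D, F#, A, B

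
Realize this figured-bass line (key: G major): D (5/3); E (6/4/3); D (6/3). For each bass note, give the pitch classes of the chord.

D, F#, A | E, G, A, C | D, F#, B

D (5/3): D, F#, A.
E (6/4/3): E, G, A, C.
D (6/3): D, F#, B.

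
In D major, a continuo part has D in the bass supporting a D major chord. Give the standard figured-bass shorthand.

D is the root of D major, so the chord is in root position.
A triad in root position is figured 5/3, conventionally abbreviated (no figures — root-position triad).

no figures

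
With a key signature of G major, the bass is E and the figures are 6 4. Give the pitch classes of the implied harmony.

A fourth above E in this key is A.
A sixth above E in this key is C.
Together with the bass E, this spells A minor in second inversion.

E, A, C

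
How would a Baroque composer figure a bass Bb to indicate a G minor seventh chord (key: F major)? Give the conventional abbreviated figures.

Bb is the third of G minor seventh, so the chord is in first inversion.
A seventh chord in first inversion is figured 6/5/3, conventionally abbreviated 6/5.

6/5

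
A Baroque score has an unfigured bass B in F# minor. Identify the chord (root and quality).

B minor

An unfigured bass indicates a triad in root position.
In root position the bass is the root, so the root is B.
The chord tones are B, D, F#, giving B minor.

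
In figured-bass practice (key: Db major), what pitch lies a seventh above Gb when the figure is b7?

Counting 6 letter steps above Gb lands on F; in Db major, that letter is F.
The b7 figure lowers it a semitone, giving Fb.

Fb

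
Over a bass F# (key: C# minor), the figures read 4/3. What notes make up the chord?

F#, A, B, D#

The written figures 4/3 are shorthand for 6/4/3: the 6 is implied.
A third above F# in this key is A.
A fourth above F# in this key is B.
A sixth above F# in this key is D#.
Together with the bass F#, this spells B dominant seventh in second inversion.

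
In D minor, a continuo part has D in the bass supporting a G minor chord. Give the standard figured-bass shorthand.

D is the fifth of G minor, so the chord is in second inversion.
A triad in second inversion is figured 6/4, conventionally abbreviated 6/4.

6/4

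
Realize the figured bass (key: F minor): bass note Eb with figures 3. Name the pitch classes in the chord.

The written figures 3 are shorthand for 5/3: the 5 is implied.
A third above Eb in this key is G.
A fifth above Eb in this key is Bb.
Together with the bass Eb, this spells Eb major in root position.

Eb, G, Bb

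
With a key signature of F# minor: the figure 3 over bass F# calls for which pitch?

A

Counting 2 letter steps above F# lands on A; in F# minor, that letter is A.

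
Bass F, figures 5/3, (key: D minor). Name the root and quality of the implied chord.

The figures 5/3 indicate a triad in root position.
In root position the bass is the root, so the root is F.
The chord tones are F, A, C, giving F major.

F major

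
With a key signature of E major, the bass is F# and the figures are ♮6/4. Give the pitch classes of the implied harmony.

F#, B, D

A fourth above F# in this key is B.
A sixth above F# in this key is D#, made natural (D) by the ♮ figure.
Together with the bass F#, this spells B minor in second inversion.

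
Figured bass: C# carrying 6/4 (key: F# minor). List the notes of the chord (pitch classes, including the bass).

C#, F#, A

A fourth above C# in this key is F#.
A sixth above C# in this key is A.
Together with the bass C#, this spells F# minor in second inversion.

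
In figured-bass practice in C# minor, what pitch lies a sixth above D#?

B

Counting 5 letter steps above D# lands on B; in C# minor, that letter is B.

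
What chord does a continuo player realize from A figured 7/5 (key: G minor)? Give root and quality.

A half-diminished seventh

The figures 7/5 indicate a seventh chord in root position.
In root position the bass is the root, so the root is A.
The chord tones are A, C, Eb, G, giving A half-diminished seventh.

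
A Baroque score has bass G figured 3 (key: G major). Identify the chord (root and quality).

G major

The figures 3 indicate a triad in root position.
In root position the bass is the root, so the root is G.
The chord tones are G, B, D, giving G major.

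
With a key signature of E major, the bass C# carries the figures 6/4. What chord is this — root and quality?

F# minor

The figures 6/4 indicate a triad in second inversion.
In second inversion the root lies a fourth above the bass: a fourth above C# in E major is F#.
The chord tones are C#, F#, A, giving F# minor.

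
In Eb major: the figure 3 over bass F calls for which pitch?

Ab

Counting 2 letter steps above F lands on A; in Eb major, that letter is Ab.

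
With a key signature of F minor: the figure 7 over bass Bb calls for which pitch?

Ab

Counting 6 letter steps above Bb lands on A; in F minor, that letter is Ab.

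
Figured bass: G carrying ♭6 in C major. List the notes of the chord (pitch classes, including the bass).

The written figures ♭6 are shorthand for 6/3: the 3 is implied.
A third above G in this key is B.
A sixth above G in this key is E, lowered to Eb by the flat.
Together with the bass G, this spells Eb augmented in first inversion.

G, B, Eb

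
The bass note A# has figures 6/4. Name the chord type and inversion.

Intervals of 6/4 above the bass form a triad; the bass is the fifth, so this is second inversion.

triad, second inversion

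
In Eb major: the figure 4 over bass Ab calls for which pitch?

D

Counting 3 letter steps above Ab lands on D; in Eb major, that letter is D.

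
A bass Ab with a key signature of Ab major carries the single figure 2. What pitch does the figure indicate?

Bb

Counting 1 letter step above Ab lands on B; in Ab major, that letter is Bb.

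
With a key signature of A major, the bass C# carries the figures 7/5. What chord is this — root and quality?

C# minor seventh

The figures 7/5 indicate a seventh chord in root position.
In root position the bass is the root, so the root is C#.
The chord tones are C#, E, G#, B, giving C# minor seventh.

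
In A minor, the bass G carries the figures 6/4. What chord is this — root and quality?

C major

The figures 6/4 indicate a triad in second inversion.
In second inversion the root lies a fourth above the bass: a fourth above G in A minor is C.
The chord tones are G, C, E, giving C major.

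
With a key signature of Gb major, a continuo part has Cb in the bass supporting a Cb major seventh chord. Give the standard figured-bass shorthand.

7

Cb is the root of Cb major seventh, so the chord is in root position.
A seventh chord in root position is figured 7/5/3, conventionally abbreviated 7.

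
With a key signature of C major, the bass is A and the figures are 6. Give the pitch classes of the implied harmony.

A, C, F

The written figures 6 are shorthand for 6/3: the 3 is implied.
A third above A in this key is C.
A sixth above A in this key is F.
Together with the bass A, this spells F major in first inversion.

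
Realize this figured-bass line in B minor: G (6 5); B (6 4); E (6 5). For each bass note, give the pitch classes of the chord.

G (6/5/3): G, B, D, E.
B (6/4): B, E, G.
E (6/5/3): E, G, B, C#.

G, B, D, E | B, E, G | E, G, B, C#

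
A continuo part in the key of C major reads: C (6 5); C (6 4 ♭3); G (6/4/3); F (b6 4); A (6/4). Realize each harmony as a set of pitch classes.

C, E, G, A | C, Eb, F, A | G, B, C, E | F, B, Db | A, D, F

C (6/5/3): C, E, G, A.
C (6/4/b3): C, Eb, F, A.
G (6/4/3): G, B, C, E.
F (b6/4): F, B, Db.
A (6/4): A, D, F.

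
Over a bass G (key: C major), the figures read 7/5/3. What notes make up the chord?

G, B, D, F

A third above G in this key is B.
A fifth above G in this key is D.
A seventh above G in this key is F.
Together with the bass G, this spells G dominant seventh in root position.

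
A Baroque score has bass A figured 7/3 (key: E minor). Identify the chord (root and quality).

The figures 7/3 indicate a seventh chord in root position.
In root position the bass is the root, so the root is A.
The chord tones are A, C, E, G, giving A minor seventh.

A minor seventh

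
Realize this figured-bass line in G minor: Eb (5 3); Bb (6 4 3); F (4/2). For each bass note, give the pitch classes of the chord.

Eb, G, Bb | Bb, D, Eb, G | F, G, Bb, D

Eb (5/3): Eb, G, Bb.
Bb (6/4/3): Bb, D, Eb, G.
F (6/4/2): F, G, Bb, D.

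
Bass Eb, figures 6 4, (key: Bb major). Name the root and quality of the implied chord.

A diminished

The figures 6 4 indicate a triad in second inversion.
In second inversion the root lies a fourth above the bass: a fourth above Eb in Bb major is A.
The chord tones are Eb, A, C, giving A diminished.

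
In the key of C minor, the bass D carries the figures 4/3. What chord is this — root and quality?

G minor seventh

The figures 4/3 indicate a seventh chord in second inversion.
In second inversion the root lies a fourth above the bass: a fourth above D in C minor is G.
The chord tones are D, F, G, Bb, giving G minor seventh.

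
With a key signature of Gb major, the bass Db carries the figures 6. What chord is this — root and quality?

Bb minor

The figures 6 indicate a triad in first inversion.
In first inversion the root lies a sixth above the bass: a sixth above Db in Gb major is Bb.
The chord tones are Db, F, Bb, giving Bb minor.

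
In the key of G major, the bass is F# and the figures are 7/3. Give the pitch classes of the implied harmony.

F#, A, C, E

The written figures 7/3 are shorthand for 7/5/3: the 5 is implied.
A third above F# in this key is A.
A fifth above F# in this key is C.
A seventh above F# in this key is E.
Together with the bass F#, this spells F# half-diminished seventh in root position.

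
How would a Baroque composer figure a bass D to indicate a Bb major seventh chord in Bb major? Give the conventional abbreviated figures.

D is the third of Bb major seventh, so the chord is in first inversion.
A seventh chord in first inversion is figured 6/5/3, conventionally abbreviated 6/5.

6/5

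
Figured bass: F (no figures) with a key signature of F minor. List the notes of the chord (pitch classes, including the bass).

An unfigured bass implies 5/3.
A third above F in this key is Ab.
A fifth above F in this key is C.
Together with the bass F, this spells F minor in root position.

F, Ab, C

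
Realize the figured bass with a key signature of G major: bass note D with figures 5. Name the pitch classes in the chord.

D, F#, A

The written figures 5 are shorthand for 5/3: the 3 is implied.
A third above D in this key is F#.
A fifth above D in this key is A.
Together with the bass D, this spells D major in root position.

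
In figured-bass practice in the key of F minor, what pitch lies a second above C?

Counting 1 letter step above C lands on D; in F minor, that letter is Db.

Db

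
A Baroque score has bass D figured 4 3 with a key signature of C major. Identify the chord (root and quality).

The figures 4 3 indicate a seventh chord in second inversion.
In second inversion the root lies a fourth above the bass: a fourth above D in C major is G.
The chord tones are D, F, G, B, giving G dominant seventh.

G dominant seventh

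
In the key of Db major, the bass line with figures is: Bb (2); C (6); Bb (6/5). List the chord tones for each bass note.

Bb, C, Eb, Gb | C, Eb, Ab | Bb, Db, F, Gb

Bb (6/4/2): Bb, C, Eb, Gb.
C (6/3): C, Eb, Ab.
Bb (6/5/3): Bb, Db, F, Gb.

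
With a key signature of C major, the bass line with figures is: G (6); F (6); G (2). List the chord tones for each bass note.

G (6/3): G, B, E.
F (6/3): F, A, D.
G (6/4/2): G, A, C, E.

G, B, E | F, A, D | G, A, C, E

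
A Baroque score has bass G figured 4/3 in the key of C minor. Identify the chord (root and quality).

C minor seventh

The figures 4/3 indicate a seventh chord in second inversion.
In second inversion the root lies a fourth above the bass: a fourth above G in C minor is C.
The chord tones are G, Bb, C, Eb, giving C minor seventh.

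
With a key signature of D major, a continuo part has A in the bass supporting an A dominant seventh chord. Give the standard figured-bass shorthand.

A is the root of A dominant seventh, so the chord is in root position.
A seventh chord in root position is figured 7/5/3, conventionally abbreviated 7.

7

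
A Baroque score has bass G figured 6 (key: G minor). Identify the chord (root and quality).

The figures 6 indicate a triad in first inversion.
In first inversion the root lies a sixth above the bass: a sixth above G in G minor is Eb.
The chord tones are G, Bb, Eb, giving Eb major.

Eb major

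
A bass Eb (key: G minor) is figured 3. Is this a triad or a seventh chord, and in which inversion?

triad, root position

3 is shorthand for 5/3.
Intervals of 5/3 above the bass form a triad; the bass is the root, so this is root position.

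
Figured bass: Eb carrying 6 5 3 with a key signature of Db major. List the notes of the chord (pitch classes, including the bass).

Eb, Gb, Bb, C

A third above Eb in this key is Gb.
A fifth above Eb in this key is Bb.
A sixth above Eb in this key is C.
Together with the bass Eb, this spells C half-diminished seventh in first inversion.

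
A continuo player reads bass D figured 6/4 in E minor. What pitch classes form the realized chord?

D, G, B

A fourth above D in this key is G.
A sixth above D in this key is B.
Together with the bass D, this spells G major in second inversion.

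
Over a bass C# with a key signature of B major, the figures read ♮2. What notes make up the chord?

The written figures ♮2 are shorthand for 6/4/2: the 6/4 are implied.
A second above C# in this key is D#, made natural (D) by the ♮ figure.
A fourth above C# in this key is F#.
A sixth above C# in this key is A#.
Together with the bass C#, this spells D augmented major seventh in third inversion.

C#, D, F#, A#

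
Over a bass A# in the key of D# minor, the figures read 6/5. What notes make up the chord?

A#, C#, E#, F#

The written figures 6/5 are shorthand for 6/5/3: the 3 is implied.
A third above A# in this key is C#.
A fifth above A# in this key is E#.
A sixth above A# in this key is F#.
Together with the bass A#, this spells F# major seventh in first inversion.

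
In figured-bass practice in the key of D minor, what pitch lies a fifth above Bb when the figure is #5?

Counting 4 letter steps above Bb lands on F; in D minor, that letter is F.
The #5 figure raises it a semitone, giving F#.

F#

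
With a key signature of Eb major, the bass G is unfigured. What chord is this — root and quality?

An unfigured bass indicates a triad in root position.
In root position the bass is the root, so the root is G.
The chord tones are G, Bb, D, giving G minor.

G minor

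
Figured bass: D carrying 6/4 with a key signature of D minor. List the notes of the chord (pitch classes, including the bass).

A fourth above D in this key is G.
A sixth above D in this key is Bb.
Together with the bass D, this spells G minor in second inversion.

D, G, Bb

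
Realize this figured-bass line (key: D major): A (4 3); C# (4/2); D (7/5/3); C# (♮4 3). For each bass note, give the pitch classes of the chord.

A, C#, D, F# | C#, D, F#, A | D, F#, A, C# | C#, E, F, A

A (6/4/3): A, C#, D, F#.
C# (6/4/2): C#, D, F#, A.
D (7/5/3): D, F#, A, C#.
C# (6/♮4/3): C#, E, F, A.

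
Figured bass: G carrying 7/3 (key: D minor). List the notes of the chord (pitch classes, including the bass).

G, Bb, D, F

The written figures 7/3 are shorthand for 7/5/3: the 5 is implied.
A third above G in this key is Bb.
A fifth above G in this key is D.
A seventh above G in this key is F.
Together with the bass G, this spells G minor seventh in root position.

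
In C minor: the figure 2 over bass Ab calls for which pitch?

Counting 1 letter step above Ab lands on B; in C minor, that letter is Bb.

Bb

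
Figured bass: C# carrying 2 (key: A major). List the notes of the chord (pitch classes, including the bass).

The written figures 2 are shorthand for 6/4/2: the 6/4 are implied.
A second above C# in this key is D.
A fourth above C# in this key is F#.
A sixth above C# in this key is A.
Together with the bass C#, this spells D major seventh in third inversion.

C#, D, F#, A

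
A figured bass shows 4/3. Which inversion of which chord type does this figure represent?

4/3 is shorthand for 6/4/3.
Intervals of 6/4/3 above the bass form a seventh chord; the bass is the fifth, so this is second inversion.

seventh chord, second inversion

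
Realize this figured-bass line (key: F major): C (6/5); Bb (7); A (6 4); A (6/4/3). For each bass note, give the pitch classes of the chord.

C (6/5/3): C, E, G, A.
Bb (7/5/3): Bb, D, F, A.
A (6/4): A, D, F.
A (6/4/3): A, C, D, F.

C, E, G, A | Bb, D, F, A | A, D, F | A, C, D, F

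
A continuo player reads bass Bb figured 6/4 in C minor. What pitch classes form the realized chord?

Bb, Eb, G

A fourth above Bb in this key is Eb.
A sixth above Bb in this key is G.
Together with the bass Bb, this spells Eb major in second inversion.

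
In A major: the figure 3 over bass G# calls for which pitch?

B

Counting 2 letter steps above G# lands on B; in A major, that letter is B.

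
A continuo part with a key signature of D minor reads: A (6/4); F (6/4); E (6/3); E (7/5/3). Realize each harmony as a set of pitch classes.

A, D, F | F, Bb, D | E, G, C | E, G, Bb, D

A (6/4): A, D, F.
F (6/4): F, Bb, D.
E (6/3): E, G, C.
E (7/5/3): E, G, Bb, D.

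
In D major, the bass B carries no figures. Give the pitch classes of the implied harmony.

An unfigured bass implies 5/3.
A third above B in this key is D.
A fifth above B in this key is F#.
Together with the bass B, this spells B minor in root position.

B, D, F#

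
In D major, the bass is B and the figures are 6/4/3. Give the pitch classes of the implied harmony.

B, D, E, G

A third above B in this key is D.
A fourth above B in this key is E.
A sixth above B in this key is G.
Together with the bass B, this spells E minor seventh in second inversion.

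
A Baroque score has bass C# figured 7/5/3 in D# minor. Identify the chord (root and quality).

The figures 7/5/3 indicate a seventh chord in root position.
In root position the bass is the root, so the root is C#.
The chord tones are C#, E#, G#, B, giving C# dominant seventh.

C# dominant seventh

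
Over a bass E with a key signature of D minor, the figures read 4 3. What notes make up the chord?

E, G, A, C

The written figures 4 3 are shorthand for 6/4/3: the 6 is implied.
A third above E in this key is G.
A fourth above E in this key is A.
A sixth above E in this key is C.
Together with the bass E, this spells A minor seventh in second inversion.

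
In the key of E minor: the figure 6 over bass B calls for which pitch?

Counting 5 letter steps above B lands on G; in E minor, that letter is G.

G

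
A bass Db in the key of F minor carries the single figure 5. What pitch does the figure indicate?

Counting 4 letter steps above Db lands on A; in F minor, that letter is Ab.

Ab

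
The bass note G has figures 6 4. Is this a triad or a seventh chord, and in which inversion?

triad, second inversion

Intervals of 6/4 above the bass form a triad; the bass is the fifth, so this is second inversion.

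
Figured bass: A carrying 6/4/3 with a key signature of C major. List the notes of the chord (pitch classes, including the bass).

A, C, D, F

A third above A in this key is C.
A fourth above A in this key is D.
A sixth above A in this key is F.
Together with the bass A, this spells D minor seventh in second inversion.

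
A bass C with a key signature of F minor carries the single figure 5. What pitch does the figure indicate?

G

Counting 4 letter steps above C lands on G; in F minor, that letter is G.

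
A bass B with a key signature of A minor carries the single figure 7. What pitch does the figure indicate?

Counting 6 letter steps above B lands on A; in A minor, that letter is A.

A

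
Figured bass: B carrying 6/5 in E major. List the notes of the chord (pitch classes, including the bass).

B, D#, F#, G#

The written figures 6/5 are shorthand for 6/5/3: the 3 is implied.
A third above B in this key is D#.
A fifth above B in this key is F#.
A sixth above B in this key is G#.
Together with the bass B, this spells G# minor seventh in first inversion.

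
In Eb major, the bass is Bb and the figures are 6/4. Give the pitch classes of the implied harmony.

Bb, Eb, G

A fourth above Bb in this key is Eb.
A sixth above Bb in this key is G.
Together with the bass Bb, this spells Eb major in second inversion.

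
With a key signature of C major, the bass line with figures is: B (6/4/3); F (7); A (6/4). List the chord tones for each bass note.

B (6/4/3): B, D, E, G.
F (7/5/3): F, A, C, E.
A (6/4): A, D, F.

B, D, E, G | F, A, C, E | A, D, F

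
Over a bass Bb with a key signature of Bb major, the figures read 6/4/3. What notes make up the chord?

Bb, D, Eb, G

A third above Bb in this key is D.
A fourth above Bb in this key is Eb.
A sixth above Bb in this key is G.
Together with the bass Bb, this spells Eb major seventh in second inversion.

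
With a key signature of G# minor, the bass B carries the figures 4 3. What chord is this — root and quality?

The figures 4 3 indicate a seventh chord in second inversion.
In second inversion the root lies a fourth above the bass: a fourth above B in G# minor is E.
The chord tones are B, D#, E, G#, giving E major seventh.

E major seventh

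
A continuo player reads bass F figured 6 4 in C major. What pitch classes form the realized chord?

F, B, D

A fourth above F in this key is B.
A sixth above F in this key is D.
Together with the bass F, this spells B diminished in second inversion.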